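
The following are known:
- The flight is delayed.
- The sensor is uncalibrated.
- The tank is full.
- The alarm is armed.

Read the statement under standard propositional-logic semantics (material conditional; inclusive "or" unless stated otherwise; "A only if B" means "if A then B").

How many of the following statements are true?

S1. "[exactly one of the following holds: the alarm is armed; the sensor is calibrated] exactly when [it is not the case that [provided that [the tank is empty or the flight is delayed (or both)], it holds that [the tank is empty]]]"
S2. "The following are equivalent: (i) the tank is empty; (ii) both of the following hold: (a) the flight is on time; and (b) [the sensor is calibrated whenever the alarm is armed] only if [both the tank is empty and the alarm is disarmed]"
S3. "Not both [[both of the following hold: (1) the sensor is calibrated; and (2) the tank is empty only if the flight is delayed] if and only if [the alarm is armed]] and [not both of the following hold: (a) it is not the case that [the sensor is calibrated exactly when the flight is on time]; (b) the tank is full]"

Let S = "the alarm is armed" (T), R = "the sensor is calibrated" (F), N = "the tank is full" (T), V = "the flight is delayed" (T).

S1: Formalization: (S ⊕ R) ↔ ¬((¬N ∨ V) → ¬N)

S ⊕ R = T ⊕ F = T
¬N = ¬T = F
¬N ∨ V = F ∨ T = T
¬N = ¬T = F
(¬N ∨ V) → ¬N = T → F = F
¬((¬N ∨ V) → ¬N) = ¬F = T
(S ⊕ R) ↔ ¬((¬N ∨ V) → ¬N) = T ↔ T = T
Hence S1 is true.

S2: This is ¬N ↔ (¬V ∧ ((S → R) → (¬N ∧ ¬S))).

¬N = ¬T = F
¬V = ¬T = F
S → R = T → F = F
¬N = ¬T = F
¬S = ¬T = F
¬N ∧ ¬S = F ∧ F = F
(S → R) → (¬N ∧ ¬S) = F → F = T
¬V ∧ ((S → R) → (¬N ∧ ¬S)) = F ∧ T = F
¬N ↔ (¬V ∧ ((S → R) → (¬N ∧ ¬S))) = F ↔ F = T
Thus S2 is true.

S3: In symbols: ((R ∧ (¬N → V)) ↔ S) ↑ (¬(R ↔ ¬V) ↑ N)

¬N = ¬T = F
¬N → V = F → T = T
R ∧ (¬N → V) = F ∧ T = F
(R ∧ (¬N → V)) ↔ S = F ↔ T = F
¬V = ¬T = F
R ↔ ¬V = F ↔ F = T
¬(R ↔ ¬V) = ¬T = F
¬(R ↔ ¬V) ↑ N = F ↑ T = T
((R ∧ (¬N → V)) ↔ S) ↑ (¬(R ↔ ¬V) ↑ N) = F ↑ T = T
Hence S3 is true.

3 of the 3 statements are true (S1, S2, S3).

3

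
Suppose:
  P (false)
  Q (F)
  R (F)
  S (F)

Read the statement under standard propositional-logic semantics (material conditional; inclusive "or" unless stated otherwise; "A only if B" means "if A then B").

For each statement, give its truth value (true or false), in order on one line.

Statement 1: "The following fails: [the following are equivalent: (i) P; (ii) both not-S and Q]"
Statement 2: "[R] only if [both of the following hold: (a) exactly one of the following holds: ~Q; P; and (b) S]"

Statement 1: Parsed as ~(P <-> (~S & Q))

~S = ~F = T
~S & Q = T & F = F
P <-> (~S & Q) = F <-> F = T
~(P <-> (~S & Q)) = ~T = F
Thus Statement 1 is false.

Statement 2: Parsed as R -> ((~Q xor P) & S)

~Q = ~F = T
~Q xor P = T xor F = T
(~Q xor P) & S = T & F = F
R -> ((~Q xor P) & S) = F -> F = T
Hence Statement 2 is true.

Statement 1 false; Statement 2 true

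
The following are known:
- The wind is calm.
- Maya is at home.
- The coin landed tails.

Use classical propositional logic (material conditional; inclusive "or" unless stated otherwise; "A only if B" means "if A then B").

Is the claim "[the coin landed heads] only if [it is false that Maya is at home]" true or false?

Let R = "the coin landed heads" (F), Q = "Maya is at home" (T).
In symbols: R → ¬Q

¬Q = ¬T = F
R → ¬Q = F → F = T

true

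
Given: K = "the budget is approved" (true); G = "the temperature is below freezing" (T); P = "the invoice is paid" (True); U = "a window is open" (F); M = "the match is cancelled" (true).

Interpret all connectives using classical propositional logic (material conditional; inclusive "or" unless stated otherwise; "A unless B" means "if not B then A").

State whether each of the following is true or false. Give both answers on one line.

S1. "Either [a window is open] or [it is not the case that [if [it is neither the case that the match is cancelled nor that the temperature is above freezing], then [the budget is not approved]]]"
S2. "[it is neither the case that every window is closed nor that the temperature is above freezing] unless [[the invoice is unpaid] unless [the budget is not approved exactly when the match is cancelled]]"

S1 False / S2 False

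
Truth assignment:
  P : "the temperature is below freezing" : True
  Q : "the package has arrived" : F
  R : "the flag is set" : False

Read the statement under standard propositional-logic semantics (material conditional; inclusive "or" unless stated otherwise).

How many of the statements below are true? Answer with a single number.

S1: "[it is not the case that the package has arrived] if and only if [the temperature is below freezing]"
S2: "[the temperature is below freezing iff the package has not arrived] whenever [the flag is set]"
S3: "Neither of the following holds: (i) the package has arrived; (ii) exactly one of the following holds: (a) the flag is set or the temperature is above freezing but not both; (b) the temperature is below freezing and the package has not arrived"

S1: In symbols: ¬Q ↔ P

¬Q = ¬F = T
¬Q ↔ P = T ↔ T = T
Hence S1 is true.

S2: Formalization: R → (P ↔ ¬Q)

¬Q = ¬F = T
P ↔ ¬Q = T ↔ T = T
R → (P ↔ ¬Q) = F → T = T
Thus S2 is true.

S3: Formalization: Q ↓ ((R ⊕ ¬P) ⊕ (P ∧ ¬Q))

¬P = ¬T = F
R ⊕ ¬P = F ⊕ F = F
¬Q = ¬F = T
P ∧ ¬Q = T ∧ T = T
(R ⊕ ¬P) ⊕ (P ∧ ¬Q) = F ⊕ T = T
Q ↓ ((R ⊕ ¬P) ⊕ (P ∧ ¬Q)) = F ↓ T = F
Hence S3 is false.

2 of the 3 statements are true (S1, S2).

2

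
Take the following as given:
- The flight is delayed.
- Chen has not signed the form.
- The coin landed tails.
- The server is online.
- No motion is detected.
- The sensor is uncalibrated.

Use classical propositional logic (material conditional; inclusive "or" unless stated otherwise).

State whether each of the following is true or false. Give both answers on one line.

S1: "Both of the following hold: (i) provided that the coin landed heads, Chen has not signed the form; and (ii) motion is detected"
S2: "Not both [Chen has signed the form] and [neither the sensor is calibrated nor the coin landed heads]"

S1 F; S2 T

Let W = "the coin landed heads" (F), U = "Chen has signed the form" (F), R = "motion is detected" (F), H = "the sensor is calibrated" (F).

S1: In symbols: (W -> ~U) & R

~U = ~F = T
W -> ~U = F -> T = T
(W -> ~U) & R = T & F = F
Thus S1 is false.

S2: This is U nand (H nor W).

H nor W = F nor F = T
U nand (H nor W) = F nand T = T
Thus S2 is true.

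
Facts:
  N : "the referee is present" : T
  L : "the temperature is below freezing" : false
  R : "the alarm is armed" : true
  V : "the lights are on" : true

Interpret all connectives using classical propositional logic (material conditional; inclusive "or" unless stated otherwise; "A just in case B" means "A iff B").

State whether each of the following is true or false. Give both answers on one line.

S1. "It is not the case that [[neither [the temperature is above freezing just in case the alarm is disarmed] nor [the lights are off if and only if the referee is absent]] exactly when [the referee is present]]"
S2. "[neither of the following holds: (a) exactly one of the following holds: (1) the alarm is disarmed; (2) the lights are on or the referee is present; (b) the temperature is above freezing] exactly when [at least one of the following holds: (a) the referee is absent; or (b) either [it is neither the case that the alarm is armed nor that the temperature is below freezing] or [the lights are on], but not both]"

S1: In symbols: ~(((~L <-> ~R) nor (~V <-> ~N)) <-> N)

~L = ~F = T
~R = ~T = F
~L <-> ~R = T <-> F = F
~V = ~T = F
~N = ~T = F
~V <-> ~N = F <-> F = T
(~L <-> ~R) nor (~V <-> ~N) = F nor T = F
((~L <-> ~R) nor (~V <-> ~N)) <-> N = F <-> T = F
~(((~L <-> ~R) nor (~V <-> ~N)) <-> N) = ~F = T
Hence S1 is true.

S2: Parsed as ((~R xor (V | N)) nor ~L) <-> (~N | ((R nor L) xor V))

~R = ~T = F
V | N = T | T = T
~R xor (V | N) = F xor T = T
~L = ~F = T
(~R xor (V | N)) nor ~L = T nor T = F
~N = ~T = F
R nor L = T nor F = F
(R nor L) xor V = F xor T = T
~N | ((R nor L) xor V) = F | T = T
((~R xor (V | N)) nor ~L) <-> (~N | ((R nor L) xor V)) = F <-> T = F
Hence S2 is false.

S1 True; S2 False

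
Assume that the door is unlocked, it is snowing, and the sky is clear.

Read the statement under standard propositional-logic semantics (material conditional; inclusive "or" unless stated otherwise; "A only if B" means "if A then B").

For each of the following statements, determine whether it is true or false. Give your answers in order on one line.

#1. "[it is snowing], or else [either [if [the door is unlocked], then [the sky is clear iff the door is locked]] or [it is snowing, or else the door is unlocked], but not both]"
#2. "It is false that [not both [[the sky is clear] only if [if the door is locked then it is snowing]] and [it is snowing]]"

#1 T; #2 T

Let Q = "it is snowing" (True), P = "the door is locked" (False), R = "the sky is overcast" (False).

#1: Parsed as Q or ((not P -> (not R iff P)) xor (Q or not P))

not P = not False = True
not R = not False = True
not R iff P = True iff False = False
not P -> (not R iff P) = True -> False = False
not P = not False = True
Q or not P = True or True = True
(not P -> (not R iff P)) xor (Q or not P) = False xor True = True
Q or ((not P -> (not R iff P)) xor (Q or not P)) = True or True = True
So #1 is true.

#2: In symbols: not ((not R -> (P -> Q)) nand Q)

not R = not False = True
P -> Q = False -> True = True
not R -> (P -> Q) = True -> True = True
(not R -> (P -> Q)) nand Q = True nand True = False
not ((not R -> (P -> Q)) nand Q) = not False = True
Hence #2 is true.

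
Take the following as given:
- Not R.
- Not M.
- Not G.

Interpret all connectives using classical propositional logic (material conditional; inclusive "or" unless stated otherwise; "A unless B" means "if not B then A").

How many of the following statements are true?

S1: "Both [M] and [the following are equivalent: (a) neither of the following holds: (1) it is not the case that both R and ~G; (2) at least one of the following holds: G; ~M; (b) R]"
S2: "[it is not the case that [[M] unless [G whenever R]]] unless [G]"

S1: This is M ∧ (((R ↑ ¬G) ↓ (G ∨ ¬M)) ↔ R).

¬G = ¬F = T
R ↑ ¬G = F ↑ T = T
¬M = ¬F = T
G ∨ ¬M = F ∨ T = T
(R ↑ ¬G) ↓ (G ∨ ¬M) = T ↓ T = F
((R ↑ ¬G) ↓ (G ∨ ¬M)) ↔ R = F ↔ F = T
M ∧ (((R ↑ ¬G) ↓ (G ∨ ¬M)) ↔ R) = F ∧ T = F
Hence S1 is false.

S2: This is ¬(M ∨ (R → G)) ∨ G.

R → G = F → F = T
M ∨ (R → G) = F ∨ T = T
¬(M ∨ (R → G)) = ¬T = F
¬(M ∨ (R → G)) ∨ G = F ∨ F = F
Hence S2 is false.

Count: 0.

0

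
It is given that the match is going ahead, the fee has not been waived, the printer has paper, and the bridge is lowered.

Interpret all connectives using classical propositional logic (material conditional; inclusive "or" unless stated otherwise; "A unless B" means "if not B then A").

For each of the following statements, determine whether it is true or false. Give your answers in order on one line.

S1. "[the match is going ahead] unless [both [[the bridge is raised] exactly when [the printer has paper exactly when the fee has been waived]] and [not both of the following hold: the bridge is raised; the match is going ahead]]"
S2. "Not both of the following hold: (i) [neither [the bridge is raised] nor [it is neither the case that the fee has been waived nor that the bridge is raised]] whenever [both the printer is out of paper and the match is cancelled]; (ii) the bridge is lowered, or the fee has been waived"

S1 True; S2 False

Let P = "the match is cancelled" (False), S = "the bridge is raised" (False), R = "the printer has paper" (True), Q = "the fee has been waived" (False).

S1: Parsed as not P or ((S iff (R iff Q)) and (S nand not P))

not P = not False = True
R iff Q = True iff False = False
S iff (R iff Q) = False iff False = True
not P = not False = True
S nand not P = False nand True = True
(S iff (R iff Q)) and (S nand not P) = True and True = True
not P or ((S iff (R iff Q)) and (S nand not P)) = True or True = True
Thus S1 is true.

S2: This is ((not R and P) -> (S nor (Q nor S))) nand (not S or Q).

not R = not True = False
not R and P = False and False = False
Q nor S = False nor False = True
S nor (Q nor S) = False nor True = False
(not R and P) -> (S nor (Q nor S)) = False -> False = True
not S = not False = True
not S or Q = True or False = True
((not R and P) -> (S nor (Q nor S))) nand (not S or Q) = True nand True = False
So S2 is false.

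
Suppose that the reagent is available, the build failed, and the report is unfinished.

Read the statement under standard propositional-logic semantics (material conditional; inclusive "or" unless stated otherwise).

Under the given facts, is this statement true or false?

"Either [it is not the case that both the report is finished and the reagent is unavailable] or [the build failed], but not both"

Let V = "the report is finished" (False), N = "the reagent is available" (True), M = "the build passed" (False).
Formalization: (V nand not N) xor not M

not N = not True = False
V nand not N = False nand False = True
not M = not False = True
(V nand not N) xor not M = True xor True = False

The statement is false.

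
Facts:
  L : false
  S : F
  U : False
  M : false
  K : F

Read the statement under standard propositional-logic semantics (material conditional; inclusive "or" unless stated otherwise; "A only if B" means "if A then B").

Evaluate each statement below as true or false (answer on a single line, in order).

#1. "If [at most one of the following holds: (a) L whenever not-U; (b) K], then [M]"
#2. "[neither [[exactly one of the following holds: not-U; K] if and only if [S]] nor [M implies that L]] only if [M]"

#1: Formalization: ((¬U → L) ↑ K) → M

¬U = ¬F = T
¬U → L = T → F = F
(¬U → L) ↑ K = F ↑ F = T
((¬U → L) ↑ K) → M = T → F = F
Thus #1 is false.

#2: This is (((¬U ⊕ K) ↔ S) ↓ (M → L)) → M.

¬U = ¬F = T
¬U ⊕ K = T ⊕ F = T
(¬U ⊕ K) ↔ S = T ↔ F = F
M → L = F → F = T
((¬U ⊕ K) ↔ S) ↓ (M → L) = F ↓ T = F
(((¬U ⊕ K) ↔ S) ↓ (M → L)) → M = F → F = T
So #2 is true.

#1 F, #2 T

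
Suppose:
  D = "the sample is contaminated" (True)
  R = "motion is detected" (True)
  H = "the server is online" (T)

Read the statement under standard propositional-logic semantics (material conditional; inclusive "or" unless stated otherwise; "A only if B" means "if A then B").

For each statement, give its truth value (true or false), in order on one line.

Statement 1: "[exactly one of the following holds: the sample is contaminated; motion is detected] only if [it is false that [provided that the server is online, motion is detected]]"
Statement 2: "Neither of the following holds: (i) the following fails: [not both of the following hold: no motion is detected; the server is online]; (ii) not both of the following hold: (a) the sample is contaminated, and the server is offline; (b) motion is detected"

Statement 1: In symbols: (D xor R) -> not (H -> R)

D xor R = True xor True = False
H -> R = True -> True = True
not (H -> R) = not True = False
(D xor R) -> not (H -> R) = False -> False = True
So Statement 1 is true.

Statement 2: This is not (not R nand H) nor ((D and not H) nand R).

not R = not True = False
not R nand H = False nand True = True
not (not R nand H) = not True = False
not H = not True = False
D and not H = True and False = False
(D and not H) nand R = False nand True = True
not (not R nand H) nor ((D and not H) nand R) = False nor True = False
Hence Statement 2 is false.

Statement 1 True; Statement 2 False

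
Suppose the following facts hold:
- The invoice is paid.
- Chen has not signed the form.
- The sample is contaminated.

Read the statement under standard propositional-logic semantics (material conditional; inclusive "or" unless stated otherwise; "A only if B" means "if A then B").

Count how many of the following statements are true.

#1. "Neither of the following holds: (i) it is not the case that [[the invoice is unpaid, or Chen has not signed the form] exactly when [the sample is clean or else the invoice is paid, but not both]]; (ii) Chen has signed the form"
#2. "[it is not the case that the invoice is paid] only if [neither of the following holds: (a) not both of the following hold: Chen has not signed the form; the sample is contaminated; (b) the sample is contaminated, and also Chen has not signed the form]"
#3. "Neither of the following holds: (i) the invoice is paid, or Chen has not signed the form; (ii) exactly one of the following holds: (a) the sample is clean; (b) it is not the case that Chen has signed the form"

Let M = "the invoice is paid" (T), P = "Chen has signed the form" (F), N = "the sample is contaminated" (T).

#1: Parsed as ¬((¬M ∨ ¬P) ↔ (¬N ⊕ M)) ↓ P

¬M = ¬T = F
¬P = ¬F = T
¬M ∨ ¬P = F ∨ T = T
¬N = ¬T = F
¬N ⊕ M = F ⊕ T = T
(¬M ∨ ¬P) ↔ (¬N ⊕ M) = T ↔ T = T
¬((¬M ∨ ¬P) ↔ (¬N ⊕ M)) = ¬T = F
¬((¬M ∨ ¬P) ↔ (¬N ⊕ M)) ↓ P = F ↓ F = T
So #1 is true.

#2: Formalization: ¬M → ((¬P ↑ N) ↓ (N ∧ ¬P))

¬M = ¬T = F
¬P = ¬F = T
¬P ↑ N = T ↑ T = F
¬P = ¬F = T
N ∧ ¬P = T ∧ T = T
(¬P ↑ N) ↓ (N ∧ ¬P) = F ↓ T = F
¬M → ((¬P ↑ N) ↓ (N ∧ ¬P)) = F → F = T
So #2 is true.

#3: In symbols: (M ∨ ¬P) ↓ (¬N ⊕ ¬P)

¬P = ¬F = T
M ∨ ¬P = T ∨ T = T
¬N = ¬T = F
¬P = ¬F = T
¬N ⊕ ¬P = F ⊕ T = T
(M ∨ ¬P) ↓ (¬N ⊕ ¬P) = T ↓ T = F
Thus #3 is false.

2 of the 3 statements are true (#1, #2).

2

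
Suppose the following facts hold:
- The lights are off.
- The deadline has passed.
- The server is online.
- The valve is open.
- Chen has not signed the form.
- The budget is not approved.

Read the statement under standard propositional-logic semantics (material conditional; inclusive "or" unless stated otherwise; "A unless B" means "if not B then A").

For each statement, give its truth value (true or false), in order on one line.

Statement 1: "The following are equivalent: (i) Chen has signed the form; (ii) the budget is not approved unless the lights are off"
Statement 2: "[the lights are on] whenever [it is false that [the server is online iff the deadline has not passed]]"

Statement 1 false; Statement 2 false

Let U = "Chen has signed the form" (False), V = "the budget is approved" (False), P = "the lights are on" (False), R = "the server is online" (True), Q = "the deadline has passed" (True).

Statement 1: In symbols: U iff (not V or not P)

not V = not False = True
not P = not False = True
not V or not P = True or True = True
U iff (not V or not P) = False iff True = False
Thus Statement 1 is false.

Statement 2: Parsed as not (R iff not Q) -> P

not Q = not True = False
R iff not Q = True iff False = False
not (R iff not Q) = not False = True
not (R iff not Q) -> P = True -> False = False
Thus Statement 2 is false.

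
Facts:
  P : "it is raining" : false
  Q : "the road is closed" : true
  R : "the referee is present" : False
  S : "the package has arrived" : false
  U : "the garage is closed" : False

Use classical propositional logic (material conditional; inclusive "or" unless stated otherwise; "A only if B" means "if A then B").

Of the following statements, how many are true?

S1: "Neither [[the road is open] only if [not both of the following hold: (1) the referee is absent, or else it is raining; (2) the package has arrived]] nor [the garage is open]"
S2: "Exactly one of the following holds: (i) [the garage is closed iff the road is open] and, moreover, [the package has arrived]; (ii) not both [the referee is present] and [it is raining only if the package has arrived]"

1

S1: This is (~Q -> ((~R | P) nand S)) nor ~U.

~Q = ~T = F
~R = ~F = T
~R | P = T | F = T
(~R | P) nand S = T nand F = T
~Q -> ((~R | P) nand S) = F -> T = T
~U = ~F = T
(~Q -> ((~R | P) nand S)) nor ~U = T nor T = F
Thus S1 is false.

S2: This is ((U <-> ~Q) & S) xor (R nand (P -> S)).

~Q = ~T = F
U <-> ~Q = F <-> F = T
(U <-> ~Q) & S = T & F = F
P -> S = F -> F = T
R nand (P -> S) = F nand T = T
((U <-> ~Q) & S) xor (R nand (P -> S)) = F xor T = T
Thus S2 is true.

True statements: 1 (S2).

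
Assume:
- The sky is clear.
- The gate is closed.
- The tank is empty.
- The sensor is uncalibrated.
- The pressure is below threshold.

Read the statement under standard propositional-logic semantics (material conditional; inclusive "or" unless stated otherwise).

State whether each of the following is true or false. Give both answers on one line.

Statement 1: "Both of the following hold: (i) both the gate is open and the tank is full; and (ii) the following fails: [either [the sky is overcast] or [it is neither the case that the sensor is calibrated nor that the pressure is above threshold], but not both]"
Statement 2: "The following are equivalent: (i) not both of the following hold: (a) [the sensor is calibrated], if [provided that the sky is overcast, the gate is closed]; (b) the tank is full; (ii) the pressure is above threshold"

Let Q = "the gate is open" (F), R = "the tank is full" (F), P = "the sky is overcast" (F), S = "the sensor is calibrated" (F), U = "the pressure is above threshold" (F).

Statement 1: Formalization: (Q & R) & ~(P xor (S nor U))

Q & R = F & F = F
S nor U = F nor F = T
P xor (S nor U) = F xor T = T
~(P xor (S nor U)) = ~T = F
(Q & R) & ~(P xor (S nor U)) = F & F = F
So Statement 1 is false.

Statement 2: Parsed as (((P -> ~Q) -> S) nand R) <-> U

~Q = ~F = T
P -> ~Q = F -> T = T
(P -> ~Q) -> S = T -> F = F
((P -> ~Q) -> S) nand R = F nand F = T
(((P -> ~Q) -> S) nand R) <-> U = T <-> F = F
So Statement 2 is false.

Statement 1 False, Statement 2 False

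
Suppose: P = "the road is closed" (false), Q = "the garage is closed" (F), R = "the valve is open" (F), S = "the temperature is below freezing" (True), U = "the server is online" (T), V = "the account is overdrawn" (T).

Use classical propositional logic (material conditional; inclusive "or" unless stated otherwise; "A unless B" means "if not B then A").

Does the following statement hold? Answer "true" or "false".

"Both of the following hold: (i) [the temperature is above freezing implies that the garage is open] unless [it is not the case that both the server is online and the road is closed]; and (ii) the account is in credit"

Values: S=True, Q=False, U=True, P=False, V=True.
In symbols: ((not S -> not Q) or (U nand P)) and not V

not S = not True = False
not Q = not False = True
not S -> not Q = False -> True = True
U nand P = True nand False = True
(not S -> not Q) or (U nand P) = True or True = True
not V = not True = False
((not S -> not Q) or (U nand P)) and not V = True and False = False

false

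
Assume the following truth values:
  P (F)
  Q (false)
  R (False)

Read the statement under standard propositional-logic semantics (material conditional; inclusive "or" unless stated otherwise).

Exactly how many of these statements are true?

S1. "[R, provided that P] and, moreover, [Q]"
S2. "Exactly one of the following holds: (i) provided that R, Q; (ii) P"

S1: This is (P -> R) and Q.

P -> R = False -> False = True
(P -> R) and Q = True and False = False
Thus S1 is false.

S2: This is (R -> Q) xor P.

R -> Q = False -> False = True
(R -> Q) xor P = True xor False = True
Thus S2 is true.

True statements: 1 (S2).

1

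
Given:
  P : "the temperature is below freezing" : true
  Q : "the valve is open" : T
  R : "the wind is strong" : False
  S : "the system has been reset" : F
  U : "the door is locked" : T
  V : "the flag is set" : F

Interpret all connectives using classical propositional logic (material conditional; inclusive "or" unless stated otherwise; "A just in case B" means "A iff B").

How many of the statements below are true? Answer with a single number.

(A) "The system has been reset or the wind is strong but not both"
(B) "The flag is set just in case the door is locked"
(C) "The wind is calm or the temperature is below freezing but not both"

(A): This is S xor R.

S xor R = F xor F = F
So (A) is false.

(B): In symbols: V <-> U

V <-> U = F <-> T = F
So (B) is false.

(C): In symbols: ~R xor P

~R = ~F = T
~R xor P = T xor T = F
So (C) is false.

0 of the 3 statements are true (none).

0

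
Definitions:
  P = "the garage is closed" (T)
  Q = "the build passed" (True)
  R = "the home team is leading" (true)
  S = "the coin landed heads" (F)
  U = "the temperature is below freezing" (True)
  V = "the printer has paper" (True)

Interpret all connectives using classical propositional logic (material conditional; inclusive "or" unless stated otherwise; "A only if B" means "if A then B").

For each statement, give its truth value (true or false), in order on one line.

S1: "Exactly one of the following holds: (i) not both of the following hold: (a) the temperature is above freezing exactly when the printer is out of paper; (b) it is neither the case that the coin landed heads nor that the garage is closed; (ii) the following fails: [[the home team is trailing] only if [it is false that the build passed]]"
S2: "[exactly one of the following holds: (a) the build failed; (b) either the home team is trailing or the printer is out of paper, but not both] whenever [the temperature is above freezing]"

S1 True, S2 True

S1: In symbols: ((¬U ↔ ¬V) ↑ (S ↓ P)) ⊕ ¬(¬R → ¬Q)

¬U = ¬T = F
¬V = ¬T = F
¬U ↔ ¬V = F ↔ F = T
S ↓ P = F ↓ T = F
(¬U ↔ ¬V) ↑ (S ↓ P) = T ↑ F = T
¬R = ¬T = F
¬Q = ¬T = F
¬R → ¬Q = F → F = T
¬(¬R → ¬Q) = ¬T = F
((¬U ↔ ¬V) ↑ (S ↓ P)) ⊕ ¬(¬R → ¬Q) = T ⊕ F = T
So S1 is true.

S2: Formalization: ¬U → (¬Q ⊕ (¬R ⊕ ¬V))

¬U = ¬T = F
¬Q = ¬T = F
¬R = ¬T = F
¬V = ¬T = F
¬R ⊕ ¬V = F ⊕ F = F
¬Q ⊕ (¬R ⊕ ¬V) = F ⊕ F = F
¬U → (¬Q ⊕ (¬R ⊕ ¬V)) = F → F = T
Thus S2 is true.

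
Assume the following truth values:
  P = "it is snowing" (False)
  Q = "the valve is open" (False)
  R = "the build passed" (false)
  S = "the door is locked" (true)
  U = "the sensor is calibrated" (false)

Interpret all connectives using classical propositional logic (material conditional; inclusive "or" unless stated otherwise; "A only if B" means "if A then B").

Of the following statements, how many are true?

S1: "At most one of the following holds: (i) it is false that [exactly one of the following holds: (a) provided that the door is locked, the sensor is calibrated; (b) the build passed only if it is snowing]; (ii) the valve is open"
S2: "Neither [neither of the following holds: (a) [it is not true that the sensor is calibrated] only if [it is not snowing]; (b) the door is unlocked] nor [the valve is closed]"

1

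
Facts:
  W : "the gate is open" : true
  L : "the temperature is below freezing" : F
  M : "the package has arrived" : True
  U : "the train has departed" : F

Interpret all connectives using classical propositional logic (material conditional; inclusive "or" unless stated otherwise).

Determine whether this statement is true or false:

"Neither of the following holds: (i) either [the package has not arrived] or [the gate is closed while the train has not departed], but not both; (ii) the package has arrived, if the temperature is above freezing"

Parsed as (not M xor (not W and not U)) nor (not L -> M)

not M = not True = False
not W = not True = False
not U = not False = True
not W and not U = False and True = False
not M xor (not W and not U) = False xor False = False
not L = not False = True
not L -> M = True -> True = True
(not M xor (not W and not U)) nor (not L -> M) = False nor True = False

The statement is false.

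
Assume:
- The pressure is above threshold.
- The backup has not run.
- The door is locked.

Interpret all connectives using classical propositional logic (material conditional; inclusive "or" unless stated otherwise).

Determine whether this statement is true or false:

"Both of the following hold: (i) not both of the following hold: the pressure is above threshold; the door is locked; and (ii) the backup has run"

Let W = "the pressure is above threshold" (T), D = "the door is locked" (T), P = "the backup has run" (F).
In symbols: (W ↑ D) ∧ P

W ↑ D = T ↑ T = F
(W ↑ D) ∧ P = F ∧ F = F

False.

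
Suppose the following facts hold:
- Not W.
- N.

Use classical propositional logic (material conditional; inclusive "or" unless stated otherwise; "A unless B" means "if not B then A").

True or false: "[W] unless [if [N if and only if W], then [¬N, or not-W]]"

Parsed as W or ((N iff W) -> (not N or not W))

N iff W = True iff False = False
not N = not True = False
not W = not False = True
not N or not W = False or True = True
(N iff W) -> (not N or not W) = False -> True = True
W or ((N iff W) -> (not N or not W)) = False or True = True

True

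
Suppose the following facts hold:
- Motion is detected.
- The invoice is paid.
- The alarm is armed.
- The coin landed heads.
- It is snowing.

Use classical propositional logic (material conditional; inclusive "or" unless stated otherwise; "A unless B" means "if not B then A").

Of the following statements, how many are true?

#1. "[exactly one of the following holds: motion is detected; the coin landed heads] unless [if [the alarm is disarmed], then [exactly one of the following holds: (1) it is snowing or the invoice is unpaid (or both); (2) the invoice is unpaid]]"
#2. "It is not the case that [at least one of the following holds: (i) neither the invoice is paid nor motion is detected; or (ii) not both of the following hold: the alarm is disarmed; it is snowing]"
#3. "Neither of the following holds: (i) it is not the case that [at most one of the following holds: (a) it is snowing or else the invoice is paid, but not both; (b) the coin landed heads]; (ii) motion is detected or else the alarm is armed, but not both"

2

Let S = "motion is detected" (T), M = "the coin landed heads" (T), D = "the alarm is armed" (T), G = "it is snowing" (T), L = "the invoice is paid" (T).

#1: In symbols: (S ⊕ M) ∨ (¬D → ((G ∨ ¬L) ⊕ ¬L))

S ⊕ M = T ⊕ T = F
¬D = ¬T = F
¬L = ¬T = F
G ∨ ¬L = T ∨ F = T
¬L = ¬T = F
(G ∨ ¬L) ⊕ ¬L = T ⊕ F = T
¬D → ((G ∨ ¬L) ⊕ ¬L) = F → T = T
(S ⊕ M) ∨ (¬D → ((G ∨ ¬L) ⊕ ¬L)) = F ∨ T = T
Thus #1 is true.

#2: Parsed as ¬((L ↓ S) ∨ (¬D ↑ G))

L ↓ S = T ↓ T = F
¬D = ¬T = F
¬D ↑ G = F ↑ T = T
(L ↓ S) ∨ (¬D ↑ G) = F ∨ T = T
¬((L ↓ S) ∨ (¬D ↑ G)) = ¬T = F
Hence #2 is false.

#3: Parsed as ¬((G ⊕ L) ↑ M) ↓ (S ⊕ D)

G ⊕ L = T ⊕ T = F
(G ⊕ L) ↑ M = F ↑ T = T
¬((G ⊕ L) ↑ M) = ¬T = F
S ⊕ D = T ⊕ T = F
¬((G ⊕ L) ↑ M) ↓ (S ⊕ D) = F ↓ F = T
So #3 is true.

Count: 2.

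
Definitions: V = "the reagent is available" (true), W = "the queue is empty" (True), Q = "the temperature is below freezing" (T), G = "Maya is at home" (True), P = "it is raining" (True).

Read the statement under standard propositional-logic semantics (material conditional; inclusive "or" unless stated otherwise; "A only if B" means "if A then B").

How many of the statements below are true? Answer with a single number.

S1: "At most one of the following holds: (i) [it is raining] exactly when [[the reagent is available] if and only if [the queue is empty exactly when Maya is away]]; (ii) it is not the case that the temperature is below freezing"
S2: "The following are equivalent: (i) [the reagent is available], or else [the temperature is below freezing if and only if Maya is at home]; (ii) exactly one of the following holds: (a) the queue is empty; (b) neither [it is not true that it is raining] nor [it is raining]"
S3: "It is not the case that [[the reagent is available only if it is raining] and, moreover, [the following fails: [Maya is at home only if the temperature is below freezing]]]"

S1: Formalization: (P iff (V iff (W iff not G))) nand not Q

not G = not True = False
W iff not G = True iff False = False
V iff (W iff not G) = True iff False = False
P iff (V iff (W iff not G)) = True iff False = False
not Q = not True = False
(P iff (V iff (W iff not G))) nand not Q = False nand False = True
So S1 is true.

S2: In symbols: (V or (Q iff G)) iff (W xor (not P nor P))

Q iff G = True iff True = True
V or (Q iff G) = True or True = True
not P = not True = False
not P nor P = False nor True = False
W xor (not P nor P) = True xor False = True
(V or (Q iff G)) iff (W xor (not P nor P)) = True iff True = True
Hence S2 is true.

S3: In symbols: not ((V -> P) and not (G -> Q))

V -> P = True -> True = True
G -> Q = True -> True = True
not (G -> Q) = not True = False
(V -> P) and not (G -> Q) = True and False = False
not ((V -> P) and not (G -> Q)) = not False = True
So S3 is true.

3 of the 3 statements are true (S1, S2, S3).

3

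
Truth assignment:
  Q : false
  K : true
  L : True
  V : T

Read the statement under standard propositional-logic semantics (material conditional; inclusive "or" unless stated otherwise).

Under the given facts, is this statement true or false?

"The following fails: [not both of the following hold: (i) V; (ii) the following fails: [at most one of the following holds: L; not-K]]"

The statement is false.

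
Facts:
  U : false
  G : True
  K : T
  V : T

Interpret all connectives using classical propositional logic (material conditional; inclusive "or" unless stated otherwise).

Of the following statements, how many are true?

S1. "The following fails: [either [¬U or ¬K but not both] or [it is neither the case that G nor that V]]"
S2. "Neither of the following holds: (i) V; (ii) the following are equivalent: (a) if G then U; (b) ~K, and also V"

0

S1: In symbols: ~((~U xor ~K) | (G nor V))

~U = ~F = T
~K = ~T = F
~U xor ~K = T xor F = T
G nor V = T nor T = F
(~U xor ~K) | (G nor V) = T | F = T
~((~U xor ~K) | (G nor V)) = ~T = F
Hence S1 is false.

S2: Formalization: V nor ((G -> U) <-> (~K & V))

G -> U = T -> F = F
~K = ~T = F
~K & V = F & T = F
(G -> U) <-> (~K & V) = F <-> F = T
V nor ((G -> U) <-> (~K & V)) = T nor T = F
So S2 is false.

0 of the 2 statements are true (none).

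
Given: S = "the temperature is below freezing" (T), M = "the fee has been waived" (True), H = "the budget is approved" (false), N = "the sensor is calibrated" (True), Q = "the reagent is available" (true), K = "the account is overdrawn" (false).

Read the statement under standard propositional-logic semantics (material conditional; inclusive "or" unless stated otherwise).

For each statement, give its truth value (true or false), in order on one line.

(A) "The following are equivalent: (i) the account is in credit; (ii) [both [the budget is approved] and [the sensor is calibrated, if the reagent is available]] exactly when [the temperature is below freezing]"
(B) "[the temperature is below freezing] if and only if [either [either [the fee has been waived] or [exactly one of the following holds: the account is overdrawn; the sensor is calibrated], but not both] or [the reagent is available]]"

(A): In symbols: ~K <-> ((H & (Q -> N)) <-> S)

~K = ~F = T
Q -> N = T -> T = T
H & (Q -> N) = F & T = F
(H & (Q -> N)) <-> S = F <-> T = F
~K <-> ((H & (Q -> N)) <-> S) = T <-> F = F
So (A) is false.

(B): This is S <-> ((M xor (K xor N)) | Q).

K xor N = F xor T = T
M xor (K xor N) = T xor T = F
(M xor (K xor N)) | Q = F | T = T
S <-> ((M xor (K xor N)) | Q) = T <-> T = T
Hence (B) is true.

(A) false, (B) true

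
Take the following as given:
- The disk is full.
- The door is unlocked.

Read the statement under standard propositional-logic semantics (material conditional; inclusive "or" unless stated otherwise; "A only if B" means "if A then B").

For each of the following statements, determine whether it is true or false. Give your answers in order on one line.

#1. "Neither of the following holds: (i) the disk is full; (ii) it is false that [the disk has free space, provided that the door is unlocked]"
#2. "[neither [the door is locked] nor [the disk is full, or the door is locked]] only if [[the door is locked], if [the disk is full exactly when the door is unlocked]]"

#1 false, #2 true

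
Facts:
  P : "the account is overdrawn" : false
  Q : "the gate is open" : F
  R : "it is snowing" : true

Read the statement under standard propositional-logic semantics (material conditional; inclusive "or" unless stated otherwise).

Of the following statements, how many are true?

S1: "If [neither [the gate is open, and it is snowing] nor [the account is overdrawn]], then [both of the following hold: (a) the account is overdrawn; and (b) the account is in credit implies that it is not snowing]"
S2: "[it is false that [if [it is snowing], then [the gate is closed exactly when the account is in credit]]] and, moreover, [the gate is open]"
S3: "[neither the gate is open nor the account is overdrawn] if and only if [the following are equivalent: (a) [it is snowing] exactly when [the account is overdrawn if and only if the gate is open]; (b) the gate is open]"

S1: In symbols: ((Q and R) nor P) -> (P and (not P -> not R))

Q and R = False and True = False
(Q and R) nor P = False nor False = True
not P = not False = True
not R = not True = False
not P -> not R = True -> False = False
P and (not P -> not R) = False and False = False
((Q and R) nor P) -> (P and (not P -> not R)) = True -> False = False
Hence S1 is false.

S2: Formalization: not (R -> (not Q iff not P)) and Q

not Q = not False = True
not P = not False = True
not Q iff not P = True iff True = True
R -> (not Q iff not P) = True -> True = True
not (R -> (not Q iff not P)) = not True = False
not (R -> (not Q iff not P)) and Q = False and False = False
Hence S2 is false.

S3: Formalization: (Q nor P) iff ((R iff (P iff Q)) iff Q)

Q nor P = False nor False = True
P iff Q = False iff False = True
R iff (P iff Q) = True iff True = True
(R iff (P iff Q)) iff Q = True iff False = False
(Q nor P) iff ((R iff (P iff Q)) iff Q) = True iff False = False
So S3 is false.

0 of the 3 statements are true (none).

0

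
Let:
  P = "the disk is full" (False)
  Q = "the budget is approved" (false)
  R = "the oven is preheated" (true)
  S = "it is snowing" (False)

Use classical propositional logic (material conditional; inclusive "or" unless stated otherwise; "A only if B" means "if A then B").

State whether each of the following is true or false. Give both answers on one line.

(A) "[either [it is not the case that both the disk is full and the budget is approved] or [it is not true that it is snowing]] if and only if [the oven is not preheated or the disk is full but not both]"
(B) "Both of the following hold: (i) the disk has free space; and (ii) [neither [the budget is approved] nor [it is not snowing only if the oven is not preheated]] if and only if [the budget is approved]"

(A): Formalization: ((P nand Q) | ~S) <-> (~R xor P)

P nand Q = F nand F = T
~S = ~F = T
(P nand Q) | ~S = T | T = T
~R = ~T = F
~R xor P = F xor F = F
((P nand Q) | ~S) <-> (~R xor P) = T <-> F = F
Thus (A) is false.

(B): Formalization: ~P & ((Q nor (~S -> ~R)) <-> Q)

~P = ~F = T
~S = ~F = T
~R = ~T = F
~S -> ~R = T -> F = F
Q nor (~S -> ~R) = F nor F = T
(Q nor (~S -> ~R)) <-> Q = T <-> F = F
~P & ((Q nor (~S -> ~R)) <-> Q) = T & F = F
Thus (B) is false.

(A) False / (B) False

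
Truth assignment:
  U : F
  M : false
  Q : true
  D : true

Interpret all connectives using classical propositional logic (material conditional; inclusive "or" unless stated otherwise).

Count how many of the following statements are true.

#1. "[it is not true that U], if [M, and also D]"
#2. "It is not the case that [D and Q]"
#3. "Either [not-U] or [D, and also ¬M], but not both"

#1: Parsed as (M and D) -> not U

M and D = False and True = False
not U = not False = True
(M and D) -> not U = False -> True = True
So #1 is true.

#2: This is not (D and Q).

D and Q = True and True = True
not (D and Q) = not True = False
So #2 is false.

#3: Formalization: not U xor (D and not M)

not U = not False = True
not M = not False = True
D and not M = True and True = True
not U xor (D and not M) = True xor True = False
Thus #3 is false.

1 of the 3 statements is true (#1).

1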